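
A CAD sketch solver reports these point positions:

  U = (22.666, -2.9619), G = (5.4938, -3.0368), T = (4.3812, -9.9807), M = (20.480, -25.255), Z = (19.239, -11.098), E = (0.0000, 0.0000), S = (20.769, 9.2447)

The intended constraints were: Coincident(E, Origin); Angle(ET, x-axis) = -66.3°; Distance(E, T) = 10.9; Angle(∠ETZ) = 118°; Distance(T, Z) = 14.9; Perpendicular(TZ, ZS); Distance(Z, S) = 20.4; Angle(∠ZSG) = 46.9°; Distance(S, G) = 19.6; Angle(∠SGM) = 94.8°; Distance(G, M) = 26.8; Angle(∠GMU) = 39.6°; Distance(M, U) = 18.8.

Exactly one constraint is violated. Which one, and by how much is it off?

Distance(M, U) = 18.8 — off by 3.60.

E = (0.00, 0.00) ✓; ET at -66.30° ✓; |ET| = 10.90 ✓; ∠ETZ = 118.0° ✓; |TZ| = 14.90 ✓; ∠(TZ, ZS) = 90.00° ✓; |ZS| = 20.40 ✓; ∠ZSG = 46.90° ✓; |SG| = 19.60 ✓; ∠SGM = 94.80° ✓; |GM| = 26.80 ✓; ∠GMU = 39.60° ✓; |MU| = 22.40 ✗.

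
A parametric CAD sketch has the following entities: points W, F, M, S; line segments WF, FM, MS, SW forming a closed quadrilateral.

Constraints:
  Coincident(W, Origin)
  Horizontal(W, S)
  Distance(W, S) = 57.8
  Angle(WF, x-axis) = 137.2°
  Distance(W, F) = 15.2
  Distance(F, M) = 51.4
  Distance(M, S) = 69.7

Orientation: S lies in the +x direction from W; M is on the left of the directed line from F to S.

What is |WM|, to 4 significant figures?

56.70

Checks: |FM| = 51.40 ✓; |MS| = 69.70 ✓.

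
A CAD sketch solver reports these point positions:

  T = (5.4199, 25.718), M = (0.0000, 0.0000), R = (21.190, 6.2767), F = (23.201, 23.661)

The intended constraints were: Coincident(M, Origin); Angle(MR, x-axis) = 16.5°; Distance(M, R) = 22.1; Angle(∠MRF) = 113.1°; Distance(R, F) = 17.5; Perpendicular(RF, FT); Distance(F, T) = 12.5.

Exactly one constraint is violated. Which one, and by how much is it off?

Distance(F, T) = 12.5 — off by 5.40.

M = (0.00, 0.00) ✓; MR at 16.50° ✓; |MR| = 22.10 ✓; ∠MRF = 113.1° ✓; |RF| = 17.50 ✓; ∠(RF, FT) = 90.00° ✓; |FT| = 17.90 ✗.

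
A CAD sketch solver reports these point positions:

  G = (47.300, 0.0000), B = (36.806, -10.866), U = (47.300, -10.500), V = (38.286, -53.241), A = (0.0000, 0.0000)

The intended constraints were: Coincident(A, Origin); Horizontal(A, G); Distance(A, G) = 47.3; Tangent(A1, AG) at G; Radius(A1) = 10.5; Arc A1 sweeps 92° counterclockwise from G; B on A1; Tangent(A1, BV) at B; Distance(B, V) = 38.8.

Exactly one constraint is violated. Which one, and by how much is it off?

Distance(B, V) = 38.8 — off by 3.60.

A = (0.00, 0.00) ✓; A.y = 0.00, G.y = 0.00 ✓; |AG| = 47.30 ✓; ∠(UG, GA) = 90.00° ✓; |UG| = 10.50 ✓; bearing(U→B) − bearing(U→G) = 92.00° ✓; |UB| = 10.50 ✓; ∠(UB, BV) = 90.00° ✓; |BV| = 42.40 ✗.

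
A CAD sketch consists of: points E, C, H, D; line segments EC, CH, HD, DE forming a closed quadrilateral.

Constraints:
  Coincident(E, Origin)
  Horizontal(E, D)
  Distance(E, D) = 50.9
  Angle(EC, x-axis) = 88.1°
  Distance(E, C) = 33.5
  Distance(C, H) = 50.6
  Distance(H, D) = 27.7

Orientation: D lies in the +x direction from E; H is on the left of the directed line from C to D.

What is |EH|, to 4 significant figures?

58.37

E is at the origin; E and D share the same y with |ED| = 50.9 and D in +x, so D = (50.9, 0). EC runs at 88.1° with |EC| = 33.5, so C = (1.111, 33.48). H is determined by |CH| = 50.6 and |HD| = 27.7 together: it lies at the intersection of circle(C, 50.6) and circle(D, 27.7). With |CD| = 60.00, the foot of the radical line on CD is 44.94 from C and the perpendicular offset is √(50.6² − 44.94²) = 23.25. Taking the left-of-CD solution: H = (51.38, 27.70).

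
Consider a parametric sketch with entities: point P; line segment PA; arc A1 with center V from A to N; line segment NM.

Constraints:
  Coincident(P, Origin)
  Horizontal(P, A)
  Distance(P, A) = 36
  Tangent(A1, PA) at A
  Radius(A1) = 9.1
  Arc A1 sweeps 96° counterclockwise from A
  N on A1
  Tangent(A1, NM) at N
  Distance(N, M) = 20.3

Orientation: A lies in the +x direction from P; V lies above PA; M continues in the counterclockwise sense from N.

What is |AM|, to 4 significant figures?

31.02

P is at the origin; P and A share the same y with |PA| = 36.0 and A on the +x side, so A = (36.00, 0.000). The tangent condition forces VA to be normal to PA, so V = A + (0, 9.1) = (36.00, 9.100). On A1, A sits at bearing -90° from V; a 96° counterclockwise sweep puts N at bearing 6°, so N = V + 9.1·(cos 6°, sin 6°) = (45.05, 10.05). A1 meets NM tangentially, so VN is at right angles to NM, so NM runs along (−sin 6°, cos 6°); with |NM| = 20.3, M = (42.93, 30.24). Then |AM| = |M − A| = 31.02.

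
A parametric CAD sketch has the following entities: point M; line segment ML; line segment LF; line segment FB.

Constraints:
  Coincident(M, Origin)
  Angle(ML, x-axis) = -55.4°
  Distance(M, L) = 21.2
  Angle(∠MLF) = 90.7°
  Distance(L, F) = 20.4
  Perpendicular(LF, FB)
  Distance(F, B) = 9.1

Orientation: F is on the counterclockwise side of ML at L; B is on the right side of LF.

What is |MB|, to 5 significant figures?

36.671

M is at the origin; ML runs at -55.4° with length 21.2, so L = 21.2·(cos -55.4°, sin -55.4°) = (12.038, -17.450). ∠MLF = 90.7°, so LF runs at -55.4° + (180° − 90.7°) = 33.900° from the x-axis; with |LF| = 20.4, F = L + 20.4·(cos 33.900°, sin 33.900°) = (28.971, -6.0725). The perpendicularity gives FB at right angles to LF; with |FB| = 9.1 on the right of LF, B = F + 9.1·(0.55775, -0.83001) = (34.046, -13.626). Then |MB| = |B − M| = 36.671.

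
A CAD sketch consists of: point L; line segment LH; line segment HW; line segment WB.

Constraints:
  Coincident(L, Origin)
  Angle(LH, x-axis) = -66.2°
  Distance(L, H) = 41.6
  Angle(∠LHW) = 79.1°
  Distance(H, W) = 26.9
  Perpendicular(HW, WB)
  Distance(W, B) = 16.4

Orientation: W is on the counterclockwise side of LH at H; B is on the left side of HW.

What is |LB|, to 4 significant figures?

30.98

L is at the origin; LH runs at -66.2° with length 41.6, so H = 41.6·(cos -66.2°, sin -66.2°) = (16.79, -38.06). ∠LHW = 79.1°, so HW runs at -66.2° + (180° − 79.1°) = 34.70° from the x-axis; with |HW| = 26.9, W = H + 26.9·(cos 34.70°, sin 34.70°) = (38.90, -22.75). HW is perpendicular to WB; with |WB| = 16.4 on the left of HW, B = W + 16.4·(-0.5693, 0.8221) = (29.57, -9.266). Then |LB| = |B − L| = 30.98.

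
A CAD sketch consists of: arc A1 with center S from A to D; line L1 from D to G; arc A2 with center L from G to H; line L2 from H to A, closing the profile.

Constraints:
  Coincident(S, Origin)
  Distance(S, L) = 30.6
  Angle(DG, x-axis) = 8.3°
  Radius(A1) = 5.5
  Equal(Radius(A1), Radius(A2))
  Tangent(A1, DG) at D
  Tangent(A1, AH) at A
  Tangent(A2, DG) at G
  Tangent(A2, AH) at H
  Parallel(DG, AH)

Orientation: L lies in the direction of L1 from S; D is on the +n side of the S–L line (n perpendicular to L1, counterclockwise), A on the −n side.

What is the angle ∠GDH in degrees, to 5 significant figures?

19.772°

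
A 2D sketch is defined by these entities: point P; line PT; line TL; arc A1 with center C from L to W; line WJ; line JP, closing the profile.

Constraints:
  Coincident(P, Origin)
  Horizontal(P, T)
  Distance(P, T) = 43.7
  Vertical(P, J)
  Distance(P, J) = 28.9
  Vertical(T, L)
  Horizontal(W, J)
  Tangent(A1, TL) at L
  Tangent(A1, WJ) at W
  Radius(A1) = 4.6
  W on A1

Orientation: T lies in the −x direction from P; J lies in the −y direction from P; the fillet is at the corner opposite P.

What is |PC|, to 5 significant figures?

46.036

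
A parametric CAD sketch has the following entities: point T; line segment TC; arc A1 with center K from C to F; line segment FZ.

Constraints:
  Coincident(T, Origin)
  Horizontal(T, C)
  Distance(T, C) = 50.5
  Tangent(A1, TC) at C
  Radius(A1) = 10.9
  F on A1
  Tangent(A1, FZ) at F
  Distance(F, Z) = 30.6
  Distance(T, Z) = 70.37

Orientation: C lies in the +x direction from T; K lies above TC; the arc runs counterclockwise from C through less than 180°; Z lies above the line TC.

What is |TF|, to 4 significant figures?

62.56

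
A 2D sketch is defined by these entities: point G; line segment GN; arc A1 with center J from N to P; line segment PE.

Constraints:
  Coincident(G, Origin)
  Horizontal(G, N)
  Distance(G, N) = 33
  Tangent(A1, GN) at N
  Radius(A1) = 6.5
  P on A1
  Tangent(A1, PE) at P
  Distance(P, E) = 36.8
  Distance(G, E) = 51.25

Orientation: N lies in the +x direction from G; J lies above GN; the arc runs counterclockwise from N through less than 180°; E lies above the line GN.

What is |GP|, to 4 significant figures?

40.08

G is at the origin; G and N share the same y with |GN| = 33.0 and N on the +x side, so N = (33.00, 0.000). Since A1 is tangent to GN there, JN ⟂ GN, so J = N + (0, 6.5) = (33.00, 6.500). Since JP ⟂ PE (tangency), |JE| = √(6.5² + 36.8²) = 37.37 regardless of where P sits on A1. So E lies on both circle(G, 51.25) and circle(J, 37.37); the above-GN intersection is E = (27.23, 43.42). P is the foot of the tangent from E: P = (39.15, 8.606).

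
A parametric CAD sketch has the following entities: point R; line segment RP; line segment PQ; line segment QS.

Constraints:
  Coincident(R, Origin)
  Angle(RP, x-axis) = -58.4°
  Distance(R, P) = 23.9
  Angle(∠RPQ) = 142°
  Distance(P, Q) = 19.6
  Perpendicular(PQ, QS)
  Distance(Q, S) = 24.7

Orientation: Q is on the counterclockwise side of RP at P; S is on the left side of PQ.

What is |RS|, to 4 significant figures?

39.71

R is at the origin; RP runs at -58.4° with length 23.9, so P = 23.9·(cos -58.4°, sin -58.4°) = (12.52, -20.36). ∠RPQ = 142.0°, so PQ runs at -58.4° + (180° − 142.0°) = -20.40° from the x-axis; with |PQ| = 19.6, Q = P + 19.6·(cos -20.40°, sin -20.40°) = (30.89, -27.19). The perpendicularity gives QS at right angles to PQ; with |QS| = 24.7 on the left of PQ, S = Q + 24.7·(0.3486, 0.9373) = (39.50, -4.037). Then |RS| = |S − R| = 39.71.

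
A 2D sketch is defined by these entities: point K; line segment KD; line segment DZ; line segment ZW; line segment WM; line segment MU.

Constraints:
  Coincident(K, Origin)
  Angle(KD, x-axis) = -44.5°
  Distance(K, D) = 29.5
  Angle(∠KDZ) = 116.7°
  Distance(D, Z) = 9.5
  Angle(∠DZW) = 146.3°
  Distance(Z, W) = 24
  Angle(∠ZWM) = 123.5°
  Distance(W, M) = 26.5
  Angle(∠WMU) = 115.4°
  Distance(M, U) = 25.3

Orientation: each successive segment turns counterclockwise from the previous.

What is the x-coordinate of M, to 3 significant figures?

36.0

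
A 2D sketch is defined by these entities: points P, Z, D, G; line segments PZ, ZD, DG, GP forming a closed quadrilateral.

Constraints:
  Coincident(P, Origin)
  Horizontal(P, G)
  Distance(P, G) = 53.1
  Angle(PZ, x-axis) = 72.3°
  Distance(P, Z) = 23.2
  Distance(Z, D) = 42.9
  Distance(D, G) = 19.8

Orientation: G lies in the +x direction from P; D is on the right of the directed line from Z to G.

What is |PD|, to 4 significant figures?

37.13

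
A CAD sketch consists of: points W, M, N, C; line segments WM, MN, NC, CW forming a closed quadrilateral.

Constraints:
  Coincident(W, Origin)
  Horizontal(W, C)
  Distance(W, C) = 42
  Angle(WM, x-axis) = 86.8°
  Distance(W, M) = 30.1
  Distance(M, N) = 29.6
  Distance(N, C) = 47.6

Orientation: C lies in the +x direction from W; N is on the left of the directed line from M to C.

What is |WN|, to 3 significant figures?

52.7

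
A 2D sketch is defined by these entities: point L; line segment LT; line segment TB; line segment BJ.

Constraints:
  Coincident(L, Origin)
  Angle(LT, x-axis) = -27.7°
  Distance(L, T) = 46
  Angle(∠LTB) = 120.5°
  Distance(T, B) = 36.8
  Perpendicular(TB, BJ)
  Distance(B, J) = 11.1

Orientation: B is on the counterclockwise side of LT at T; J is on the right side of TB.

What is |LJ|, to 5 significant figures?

78.687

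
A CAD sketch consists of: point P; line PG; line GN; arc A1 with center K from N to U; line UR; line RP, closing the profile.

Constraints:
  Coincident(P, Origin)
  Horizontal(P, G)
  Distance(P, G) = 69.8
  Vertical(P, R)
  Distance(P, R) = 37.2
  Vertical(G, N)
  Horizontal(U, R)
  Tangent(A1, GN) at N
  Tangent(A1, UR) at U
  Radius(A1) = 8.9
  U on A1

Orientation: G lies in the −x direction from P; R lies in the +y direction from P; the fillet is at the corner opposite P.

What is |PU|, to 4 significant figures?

71.36

P is at the origin; PG is horizontal with |PG| = 69.8 and G on the −x side, so G = (-69.80, 0.000). P and R share the same x with |PR| = 37.2 and R on the +y side, so R = (0.000, 37.20). The virtual corner opposite P is at (-69.80, 37.20). A1 meets GN tangentially, so KN is at right angles to GN and the tangent condition forces KU to be normal to UR, with radius 8.9, so the center K sits 8.9 in from both sides at K = (-60.90, 28.30). That places the tangent points at N = (-69.80, 28.30) on GN and U = (-60.90, 37.20) on UR. Then |PU| = |U − P| = 71.36.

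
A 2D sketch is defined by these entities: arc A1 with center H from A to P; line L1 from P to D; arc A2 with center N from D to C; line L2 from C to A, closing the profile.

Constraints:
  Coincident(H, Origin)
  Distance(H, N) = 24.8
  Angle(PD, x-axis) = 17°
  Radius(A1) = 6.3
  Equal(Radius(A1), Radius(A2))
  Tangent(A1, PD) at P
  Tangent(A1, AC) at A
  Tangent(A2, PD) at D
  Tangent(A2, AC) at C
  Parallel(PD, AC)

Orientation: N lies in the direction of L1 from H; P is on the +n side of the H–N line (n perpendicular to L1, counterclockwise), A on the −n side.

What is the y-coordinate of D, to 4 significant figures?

13.28

The slot axis is L1's direction at 17.0°, so u = (cos 17.0°, sin 17.0°) = (0.9563, 0.2924) and n = (−sin 17.0°, cos 17.0°) = (-0.2924, 0.9563). H is at the origin and N lies 24.8 along u from H, so N = 24.8·u = (23.72, 7.251). Tangency of A1 to both parallel lines with radius 6.3 puts P and A at H ± 6.3·n: P = (-1.842, 6.025), A = (1.842, -6.025). Equal radii place D and C the same way about N: D = N + 6.3·n = (21.87, 13.28), C = N − 6.3·n = (25.56, 1.226). So D.y = 13.28.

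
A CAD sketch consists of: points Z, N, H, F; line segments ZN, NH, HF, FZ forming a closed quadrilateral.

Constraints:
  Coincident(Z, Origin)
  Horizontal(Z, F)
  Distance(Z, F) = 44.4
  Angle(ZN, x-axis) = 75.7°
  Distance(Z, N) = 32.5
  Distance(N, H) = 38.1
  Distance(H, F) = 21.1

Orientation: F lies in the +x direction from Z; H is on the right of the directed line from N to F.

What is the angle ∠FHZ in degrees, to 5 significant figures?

163.04°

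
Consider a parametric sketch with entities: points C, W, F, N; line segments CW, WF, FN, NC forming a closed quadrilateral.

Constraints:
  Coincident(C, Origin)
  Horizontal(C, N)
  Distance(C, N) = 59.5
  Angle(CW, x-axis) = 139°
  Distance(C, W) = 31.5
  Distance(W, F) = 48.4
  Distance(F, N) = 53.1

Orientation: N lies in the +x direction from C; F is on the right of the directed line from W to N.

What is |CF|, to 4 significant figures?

17.55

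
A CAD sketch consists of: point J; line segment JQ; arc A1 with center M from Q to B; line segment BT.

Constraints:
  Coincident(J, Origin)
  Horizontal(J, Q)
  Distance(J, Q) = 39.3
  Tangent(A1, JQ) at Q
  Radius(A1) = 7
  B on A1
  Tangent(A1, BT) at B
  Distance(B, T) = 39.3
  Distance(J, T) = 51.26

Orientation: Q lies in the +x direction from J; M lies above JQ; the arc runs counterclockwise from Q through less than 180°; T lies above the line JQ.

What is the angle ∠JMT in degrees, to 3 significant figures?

79.9°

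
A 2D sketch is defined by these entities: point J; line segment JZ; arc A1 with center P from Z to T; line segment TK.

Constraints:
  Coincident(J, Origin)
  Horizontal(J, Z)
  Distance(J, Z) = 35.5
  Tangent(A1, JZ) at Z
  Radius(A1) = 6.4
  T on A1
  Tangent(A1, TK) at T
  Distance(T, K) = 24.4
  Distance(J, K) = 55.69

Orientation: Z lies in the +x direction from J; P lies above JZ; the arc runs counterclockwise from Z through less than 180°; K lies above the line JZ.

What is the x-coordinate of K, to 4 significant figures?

47.94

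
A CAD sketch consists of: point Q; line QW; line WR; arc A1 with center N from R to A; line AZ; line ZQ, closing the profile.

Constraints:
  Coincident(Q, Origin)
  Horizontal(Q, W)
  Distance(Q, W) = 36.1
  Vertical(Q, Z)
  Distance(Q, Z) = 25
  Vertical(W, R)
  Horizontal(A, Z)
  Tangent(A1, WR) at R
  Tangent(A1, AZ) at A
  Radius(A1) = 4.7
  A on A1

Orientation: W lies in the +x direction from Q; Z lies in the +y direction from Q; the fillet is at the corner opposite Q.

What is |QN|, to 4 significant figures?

37.39

QZ is vertical with |QZ| = 25.0 and Z on the +y side, so Z = (0.000, 25.00). The virtual corner opposite Q is at (36.10, 25.00). A1 meets WR tangentially, so NR is at right angles to WR and tangency of A1 to AZ means the radius NA is perpendicular to AZ, with radius 4.7, so the center N sits 4.7 in from both sides at N = (31.40, 20.30). Then |QN| = |N − Q| = 37.39.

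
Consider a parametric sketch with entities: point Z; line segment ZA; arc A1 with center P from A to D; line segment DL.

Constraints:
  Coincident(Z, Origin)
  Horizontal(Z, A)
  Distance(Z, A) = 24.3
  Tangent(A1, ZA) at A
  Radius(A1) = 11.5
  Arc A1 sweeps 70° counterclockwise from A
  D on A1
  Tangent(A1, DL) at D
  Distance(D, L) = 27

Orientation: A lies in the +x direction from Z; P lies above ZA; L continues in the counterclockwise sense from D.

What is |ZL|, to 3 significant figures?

55.2

Z is at the origin; ZA is horizontal with |ZA| = 24.3 and A on the +x side, so A = (24.3, 0.00). The tangent condition forces PA to be normal to ZA, so P = A + (0, 11.5) = (24.3, 11.5). On A1, A sits at bearing -90° from P; a 70° counterclockwise sweep puts D at bearing -20°, so D = P + 11.5·(cos -20°, sin -20°) = (35.1, 7.57). A1 meets DL tangentially, so PD is at right angles to DL, so DL runs along (−sin -20°, cos -20°); with |DL| = 27.0, L = (44.3, 32.9). Then |ZL| = |L − Z| = 55.2.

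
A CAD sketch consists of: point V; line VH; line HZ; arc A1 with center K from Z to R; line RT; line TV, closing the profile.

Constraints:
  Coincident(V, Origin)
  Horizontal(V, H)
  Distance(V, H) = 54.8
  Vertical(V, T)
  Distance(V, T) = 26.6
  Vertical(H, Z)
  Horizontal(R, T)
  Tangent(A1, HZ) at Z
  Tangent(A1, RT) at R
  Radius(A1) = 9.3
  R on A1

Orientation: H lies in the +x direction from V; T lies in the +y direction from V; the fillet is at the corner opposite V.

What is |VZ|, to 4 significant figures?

57.47

V is at the origin; V and H share the same y with |VH| = 54.8 and H on the +x side, so H = (54.80, 0.000). VT is vertical with |VT| = 26.6 and T on the +y side, so T = (0.000, 26.60). The virtual corner opposite V is at (54.80, 26.60). The tangent condition forces KZ to be normal to HZ and tangency of A1 to RT means the radius KR is perpendicular to RT, with radius 9.3, so the center K sits 9.3 in from both sides at K = (45.50, 17.30). That places the tangent points at Z = (54.80, 17.30) on HZ and R = (45.50, 26.60) on RT. Then |VZ| = |Z − V| = 57.47.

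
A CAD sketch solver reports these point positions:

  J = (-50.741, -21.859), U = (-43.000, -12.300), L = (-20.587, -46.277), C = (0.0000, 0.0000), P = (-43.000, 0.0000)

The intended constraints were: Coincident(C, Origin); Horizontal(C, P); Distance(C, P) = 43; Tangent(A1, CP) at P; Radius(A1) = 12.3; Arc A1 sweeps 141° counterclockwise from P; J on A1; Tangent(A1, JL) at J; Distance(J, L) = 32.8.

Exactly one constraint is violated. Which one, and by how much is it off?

Distance(J, L) = 32.8 — off by 6.00.

C = (0.00, 0.00) ✓; C.y = 0.00, P.y = 0.00 ✓; |CP| = 43.00 ✓; ∠(UP, PC) = 90.00° ✓; |UP| = 12.30 ✓; bearing(U→J) − bearing(U→P) = 141.0° ✓; |UJ| = 12.30 ✓; ∠(UJ, JL) = 90.00° ✓; |JL| = 38.80 ✗.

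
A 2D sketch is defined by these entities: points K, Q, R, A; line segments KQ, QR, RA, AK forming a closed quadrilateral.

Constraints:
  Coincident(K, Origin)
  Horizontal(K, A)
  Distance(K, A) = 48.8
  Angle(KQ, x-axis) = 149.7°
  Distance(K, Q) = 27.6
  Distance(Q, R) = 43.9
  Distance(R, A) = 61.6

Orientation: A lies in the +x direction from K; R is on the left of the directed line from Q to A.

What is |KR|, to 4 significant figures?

45.75

Checks: |QR| = 43.90 ✓; |RA| = 61.60 ✓.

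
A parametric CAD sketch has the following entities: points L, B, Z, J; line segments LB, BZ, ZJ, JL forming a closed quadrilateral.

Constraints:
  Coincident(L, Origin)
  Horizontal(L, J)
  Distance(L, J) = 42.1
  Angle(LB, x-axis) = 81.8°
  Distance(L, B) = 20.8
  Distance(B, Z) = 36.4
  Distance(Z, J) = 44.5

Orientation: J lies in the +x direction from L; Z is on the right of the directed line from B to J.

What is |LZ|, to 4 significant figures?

15.73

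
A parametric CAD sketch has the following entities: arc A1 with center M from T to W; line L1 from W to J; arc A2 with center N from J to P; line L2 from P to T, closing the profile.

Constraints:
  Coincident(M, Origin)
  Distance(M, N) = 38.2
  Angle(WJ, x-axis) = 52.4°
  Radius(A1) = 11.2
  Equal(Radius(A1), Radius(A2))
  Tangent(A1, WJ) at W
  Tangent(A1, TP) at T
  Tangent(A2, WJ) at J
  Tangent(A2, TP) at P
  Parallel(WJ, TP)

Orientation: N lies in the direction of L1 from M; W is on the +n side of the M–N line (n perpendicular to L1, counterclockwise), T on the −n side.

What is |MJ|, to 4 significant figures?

39.81

Tangency of A1 to both parallel lines with radius 11.2 puts W and T at M ± 11.2·n: W = (-8.874, 6.834), T = (8.874, -6.834). Equal radii place J and P the same way about N: J = N + 11.2·n = (14.43, 37.10), P = N − 11.2·n = (32.18, 23.43). Then |MJ| = |J − M| = 39.81.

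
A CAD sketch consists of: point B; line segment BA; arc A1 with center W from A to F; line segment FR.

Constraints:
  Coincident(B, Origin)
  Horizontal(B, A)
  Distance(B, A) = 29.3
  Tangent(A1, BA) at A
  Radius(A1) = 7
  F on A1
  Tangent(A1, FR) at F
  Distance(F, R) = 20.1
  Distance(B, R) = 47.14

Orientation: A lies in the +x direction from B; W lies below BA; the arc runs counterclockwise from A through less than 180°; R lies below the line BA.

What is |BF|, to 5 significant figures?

27.472

Checks: |WA| = 7.000 ✓; |WF| = 7.000 ✓; ∠(WF, FR) = 90.00° ✓; |FR| = 20.10 ✓; |BR| = 47.14 ✓.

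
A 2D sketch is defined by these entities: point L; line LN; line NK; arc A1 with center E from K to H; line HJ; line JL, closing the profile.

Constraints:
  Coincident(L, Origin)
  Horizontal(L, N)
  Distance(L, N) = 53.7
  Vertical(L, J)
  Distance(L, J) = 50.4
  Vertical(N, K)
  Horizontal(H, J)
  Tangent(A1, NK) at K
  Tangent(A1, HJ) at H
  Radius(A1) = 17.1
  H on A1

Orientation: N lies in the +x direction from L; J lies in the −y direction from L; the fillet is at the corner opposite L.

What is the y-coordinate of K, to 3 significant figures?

-33.3

L is at the origin; L and N share the same y with |LN| = 53.7 and N on the +x side, so N = (53.7, 0.00). L and J share the same x with |LJ| = 50.4 and J on the −y side, so J = (0.00, -50.4). The virtual corner opposite L is at (53.7, -50.4). Tangency of A1 to NK means the radius EK is perpendicular to NK and tangency of A1 to HJ means the radius EH is perpendicular to HJ, with radius 17.1, so the center E sits 17.1 in from both sides at E = (36.6, -33.3). That places the tangent points at K = (53.7, -33.3) on NK and H = (36.6, -50.4) on HJ. So K.y = -33.3.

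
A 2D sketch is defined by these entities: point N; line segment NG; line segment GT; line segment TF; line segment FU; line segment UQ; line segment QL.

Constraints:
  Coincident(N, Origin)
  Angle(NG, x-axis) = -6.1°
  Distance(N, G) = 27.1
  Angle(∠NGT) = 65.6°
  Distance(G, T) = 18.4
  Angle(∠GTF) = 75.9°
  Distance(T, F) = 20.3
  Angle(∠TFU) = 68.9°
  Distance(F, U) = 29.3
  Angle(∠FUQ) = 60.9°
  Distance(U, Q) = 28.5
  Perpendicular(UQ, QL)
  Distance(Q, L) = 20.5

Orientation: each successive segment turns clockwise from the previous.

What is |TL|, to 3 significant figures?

10.6

∠FUQ = 60.9° gives UQ at -94.8° from the x-axis; with |UQ| = 28.5, Q = (27.5, -20.8). UQ is perpendicular to QL, so QL runs at 175°; with |QL| = 20.5, L = (7.04, -19.1). Then |TL| = |L − T| = 10.6.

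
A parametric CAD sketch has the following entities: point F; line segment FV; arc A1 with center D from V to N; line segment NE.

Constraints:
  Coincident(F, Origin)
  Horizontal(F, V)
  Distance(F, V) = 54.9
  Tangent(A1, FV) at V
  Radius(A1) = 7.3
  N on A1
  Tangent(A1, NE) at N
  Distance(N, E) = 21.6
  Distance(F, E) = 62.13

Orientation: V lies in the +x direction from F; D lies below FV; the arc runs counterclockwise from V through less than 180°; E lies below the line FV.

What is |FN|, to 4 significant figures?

48.86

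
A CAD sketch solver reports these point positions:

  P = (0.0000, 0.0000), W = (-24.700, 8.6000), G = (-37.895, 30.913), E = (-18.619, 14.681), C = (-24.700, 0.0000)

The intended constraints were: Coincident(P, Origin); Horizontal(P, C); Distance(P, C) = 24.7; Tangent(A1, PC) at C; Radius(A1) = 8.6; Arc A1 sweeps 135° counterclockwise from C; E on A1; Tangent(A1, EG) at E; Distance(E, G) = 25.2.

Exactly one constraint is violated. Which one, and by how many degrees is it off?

Tangent(A1, EG) at E — off by 4.90°.

P = (0.00, 0.00) ✓; P.y = 0.00, C.y = 0.00 ✓; |PC| = 24.70 ✓; ∠(WC, CP) = 90.00° ✓; |WC| = 8.600 ✓; bearing(W→E) − bearing(W→C) = 135.0° ✓; |WE| = 8.600 ✓; ∠(WE, EG) = 85.10° ✗; |EG| = 25.20 ✓.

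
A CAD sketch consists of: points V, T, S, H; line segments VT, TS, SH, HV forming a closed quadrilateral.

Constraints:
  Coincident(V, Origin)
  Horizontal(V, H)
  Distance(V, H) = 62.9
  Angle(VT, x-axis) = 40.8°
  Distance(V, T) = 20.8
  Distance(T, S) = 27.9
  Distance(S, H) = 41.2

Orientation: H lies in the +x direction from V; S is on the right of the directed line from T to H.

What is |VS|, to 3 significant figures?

27.2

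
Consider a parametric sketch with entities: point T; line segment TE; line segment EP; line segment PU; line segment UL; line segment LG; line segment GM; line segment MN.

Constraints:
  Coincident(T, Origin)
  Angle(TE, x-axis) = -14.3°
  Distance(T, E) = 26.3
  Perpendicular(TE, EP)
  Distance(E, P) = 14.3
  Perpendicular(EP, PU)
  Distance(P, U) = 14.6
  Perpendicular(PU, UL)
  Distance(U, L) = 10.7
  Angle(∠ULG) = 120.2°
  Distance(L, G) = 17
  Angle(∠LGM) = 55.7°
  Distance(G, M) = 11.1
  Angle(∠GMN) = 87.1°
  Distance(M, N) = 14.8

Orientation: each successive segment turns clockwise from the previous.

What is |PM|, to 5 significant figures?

8.2097

∠ULG = 120.2° gives LG at 15.900° from the x-axis; with |LG| = 17.0, G = (26.798, -1.7210). ∠LGM = 55.7° gives GM at -108.40° from the x-axis; with |GM| = 11.1, M = (23.294, -12.254). Then |PM| = |M − P| = 8.2097.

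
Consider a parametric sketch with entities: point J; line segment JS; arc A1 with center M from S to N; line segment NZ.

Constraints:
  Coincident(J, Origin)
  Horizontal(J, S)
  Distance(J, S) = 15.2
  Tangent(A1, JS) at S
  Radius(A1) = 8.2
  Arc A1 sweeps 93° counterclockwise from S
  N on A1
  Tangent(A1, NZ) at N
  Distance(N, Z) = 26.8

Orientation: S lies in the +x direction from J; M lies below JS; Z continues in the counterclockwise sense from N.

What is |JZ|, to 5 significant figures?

36.379

J is at the origin; J and S share the same y with |JS| = 15.2 and S on the +x side, so S = (15.200, 0.0000). A1 meets JS tangentially, so MS is at right angles to JS, so M = S + (0, -8.2) = (15.200, -8.2000). On A1, S sits at bearing 90° from M; a 93° counterclockwise sweep puts N at bearing 183°, so N = M + 8.2·(cos 183°, sin 183°) = (7.0112, -8.6292). A1 meets NZ tangentially, so MN is at right angles to NZ, so NZ runs along (−sin 183°, cos 183°); with |NZ| = 26.8, Z = (8.4138, -35.392). Then |JZ| = |Z − J| = 36.379.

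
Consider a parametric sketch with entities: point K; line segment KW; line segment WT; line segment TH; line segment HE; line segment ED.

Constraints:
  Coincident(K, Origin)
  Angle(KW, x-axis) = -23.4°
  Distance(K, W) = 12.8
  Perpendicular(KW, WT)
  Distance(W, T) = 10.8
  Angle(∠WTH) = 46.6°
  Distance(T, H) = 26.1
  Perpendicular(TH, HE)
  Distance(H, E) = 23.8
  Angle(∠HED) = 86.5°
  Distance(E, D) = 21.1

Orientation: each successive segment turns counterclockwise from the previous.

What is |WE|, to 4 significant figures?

24.56

∠WTH = 46.6° gives TH at -160.0° from the x-axis; with |TH| = 26.1, H = (-8.490, -4.098). TH is perpendicular to HE, so HE runs at -70.00°; with |HE| = 23.8, E = (-0.3494, -26.46). Then |WE| = |E − W| = 24.56.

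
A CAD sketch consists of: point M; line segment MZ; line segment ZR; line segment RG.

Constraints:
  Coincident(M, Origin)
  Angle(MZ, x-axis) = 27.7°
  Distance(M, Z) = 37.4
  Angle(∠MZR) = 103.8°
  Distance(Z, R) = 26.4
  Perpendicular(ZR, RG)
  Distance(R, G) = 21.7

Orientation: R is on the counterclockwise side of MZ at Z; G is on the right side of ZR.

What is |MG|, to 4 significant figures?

67.93

M is at the origin; MZ runs at 27.7° with length 37.4, so Z = 37.4·(cos 27.7°, sin 27.7°) = (33.11, 17.39). ∠MZR = 103.8°, so ZR runs at 27.7° + (180° − 103.8°) = 103.9° from the x-axis; with |ZR| = 26.4, R = Z + 26.4·(cos 103.9°, sin 103.9°) = (26.77, 43.01). ZR ⟂ RG; with |RG| = 21.7 on the right of ZR, G = R + 21.7·(0.9707, 0.2402) = (47.84, 48.22). Then |MG| = |G − M| = 67.93.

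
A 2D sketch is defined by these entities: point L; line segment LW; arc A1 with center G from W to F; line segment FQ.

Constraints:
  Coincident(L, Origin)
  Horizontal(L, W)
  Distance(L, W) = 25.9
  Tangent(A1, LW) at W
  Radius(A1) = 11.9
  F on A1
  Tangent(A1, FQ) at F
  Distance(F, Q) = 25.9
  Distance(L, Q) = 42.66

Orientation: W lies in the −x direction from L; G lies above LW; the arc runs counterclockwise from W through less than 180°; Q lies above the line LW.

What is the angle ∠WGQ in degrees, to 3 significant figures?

162°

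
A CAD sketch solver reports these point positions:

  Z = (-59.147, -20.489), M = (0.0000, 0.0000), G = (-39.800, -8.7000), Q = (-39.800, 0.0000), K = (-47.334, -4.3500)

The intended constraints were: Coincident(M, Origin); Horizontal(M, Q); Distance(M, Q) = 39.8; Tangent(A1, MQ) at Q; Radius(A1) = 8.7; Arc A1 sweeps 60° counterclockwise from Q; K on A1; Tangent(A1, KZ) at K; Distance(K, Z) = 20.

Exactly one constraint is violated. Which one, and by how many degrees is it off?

Tangent(A1, KZ) at K — off by 6.20°.

M = (0.00, 0.00) ✓; M.y = 0.00, Q.y = 0.00 ✓; |MQ| = 39.80 ✓; ∠(GQ, QM) = 90.00° ✓; |GQ| = 8.700 ✓; bearing(G→K) − bearing(G→Q) = 60.00° ✓; |GK| = 8.700 ✓; ∠(GK, KZ) = 96.20° ✗; |KZ| = 20.00 ✓.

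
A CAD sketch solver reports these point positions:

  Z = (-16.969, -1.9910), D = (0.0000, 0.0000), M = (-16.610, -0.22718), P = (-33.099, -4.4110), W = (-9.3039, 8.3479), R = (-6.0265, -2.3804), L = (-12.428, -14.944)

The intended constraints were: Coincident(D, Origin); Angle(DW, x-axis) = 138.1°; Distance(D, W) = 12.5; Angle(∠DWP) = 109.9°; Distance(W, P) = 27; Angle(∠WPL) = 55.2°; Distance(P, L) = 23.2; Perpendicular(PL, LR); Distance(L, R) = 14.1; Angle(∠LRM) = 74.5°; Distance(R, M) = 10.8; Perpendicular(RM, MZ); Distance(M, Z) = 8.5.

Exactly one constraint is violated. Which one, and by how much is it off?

Distance(M, Z) = 8.5 — off by 6.70.

D = (0.00, 0.00) ✓; DW at 138.1° ✓; |DW| = 12.50 ✓; ∠DWP = 109.9° ✓; |WP| = 27.00 ✓; ∠WPL = 55.20° ✓; |PL| = 23.20 ✓; ∠(PL, LR) = 90.00° ✓; |LR| = 14.10 ✓; ∠LRM = 74.50° ✓; |RM| = 10.80 ✓; ∠(RM, MZ) = 90.00° ✓; |MZ| = 1.800 ✗.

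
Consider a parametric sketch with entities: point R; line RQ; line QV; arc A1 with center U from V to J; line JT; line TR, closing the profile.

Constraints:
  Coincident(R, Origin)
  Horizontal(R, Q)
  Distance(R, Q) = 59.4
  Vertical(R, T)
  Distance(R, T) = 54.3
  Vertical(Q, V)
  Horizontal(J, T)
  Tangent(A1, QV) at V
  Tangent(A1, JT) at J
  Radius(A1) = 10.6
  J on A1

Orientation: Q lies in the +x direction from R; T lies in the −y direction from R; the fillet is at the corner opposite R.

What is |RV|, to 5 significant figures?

73.743

The virtual corner opposite R is at (59.400, -54.300). Since A1 is tangent to QV there, UV ⟂ QV and tangency of A1 to JT means the radius UJ is perpendicular to JT, with radius 10.6, so the center U sits 10.6 in from both sides at U = (48.800, -43.700). That places the tangent points at V = (59.400, -43.700) on QV and J = (48.800, -54.300) on JT. Then |RV| = |V − R| = 73.743.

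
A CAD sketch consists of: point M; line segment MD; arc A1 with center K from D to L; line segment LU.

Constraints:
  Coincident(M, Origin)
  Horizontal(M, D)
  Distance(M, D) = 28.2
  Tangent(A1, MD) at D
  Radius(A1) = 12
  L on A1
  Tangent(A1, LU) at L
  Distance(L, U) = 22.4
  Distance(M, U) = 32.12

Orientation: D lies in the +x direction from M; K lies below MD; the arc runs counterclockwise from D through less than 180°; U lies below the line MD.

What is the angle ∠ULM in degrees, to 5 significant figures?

102.07°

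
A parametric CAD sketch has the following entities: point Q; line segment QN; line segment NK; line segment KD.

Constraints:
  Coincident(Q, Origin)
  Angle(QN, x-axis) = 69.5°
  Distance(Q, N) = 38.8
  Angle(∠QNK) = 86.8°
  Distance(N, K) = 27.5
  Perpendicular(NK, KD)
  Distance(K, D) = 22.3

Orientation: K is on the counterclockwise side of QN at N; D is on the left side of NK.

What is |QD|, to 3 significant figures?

30.2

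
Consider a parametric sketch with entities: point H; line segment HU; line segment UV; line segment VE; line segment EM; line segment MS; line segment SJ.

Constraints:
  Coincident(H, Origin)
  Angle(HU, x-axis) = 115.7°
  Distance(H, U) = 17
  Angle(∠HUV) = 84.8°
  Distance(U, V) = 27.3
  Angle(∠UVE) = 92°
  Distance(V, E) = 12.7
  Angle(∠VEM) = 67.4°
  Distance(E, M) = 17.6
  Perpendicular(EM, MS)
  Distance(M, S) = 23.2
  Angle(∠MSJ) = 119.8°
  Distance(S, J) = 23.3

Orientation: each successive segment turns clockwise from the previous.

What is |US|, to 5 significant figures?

24.680

∠VEM = 67.4° gives EM at 179.90° from the x-axis; with |EM| = 17.6, M = (5.4591, 13.176). The perpendicularity gives MS at right angles to EM, so MS runs at 89.900°; with |MS| = 23.2, S = (5.4995, 36.376). Then |US| = |S − U| = 24.680.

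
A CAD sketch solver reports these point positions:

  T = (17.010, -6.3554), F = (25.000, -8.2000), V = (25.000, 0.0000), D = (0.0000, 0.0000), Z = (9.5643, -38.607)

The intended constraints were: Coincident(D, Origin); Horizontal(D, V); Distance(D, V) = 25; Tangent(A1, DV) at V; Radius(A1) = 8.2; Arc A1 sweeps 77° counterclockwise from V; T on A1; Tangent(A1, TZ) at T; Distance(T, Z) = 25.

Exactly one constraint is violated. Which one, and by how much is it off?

Distance(T, Z) = 25 — off by 8.10.

D = (0.00, 0.00) ✓; D.y = 0.00, V.y = 0.00 ✓; |DV| = 25.00 ✓; ∠(FV, VD) = 90.00° ✓; |FV| = 8.200 ✓; bearing(F→T) − bearing(F→V) = 77.00° ✓; |FT| = 8.200 ✓; ∠(FT, TZ) = 90.00° ✓; |TZ| = 33.10 ✗.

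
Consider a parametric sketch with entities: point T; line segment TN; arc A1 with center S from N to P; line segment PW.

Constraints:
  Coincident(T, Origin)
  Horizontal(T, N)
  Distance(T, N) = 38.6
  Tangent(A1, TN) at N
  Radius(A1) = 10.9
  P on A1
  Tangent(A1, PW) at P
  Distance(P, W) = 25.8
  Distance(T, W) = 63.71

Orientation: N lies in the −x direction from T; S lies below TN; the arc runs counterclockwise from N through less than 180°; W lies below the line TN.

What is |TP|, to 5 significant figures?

50.203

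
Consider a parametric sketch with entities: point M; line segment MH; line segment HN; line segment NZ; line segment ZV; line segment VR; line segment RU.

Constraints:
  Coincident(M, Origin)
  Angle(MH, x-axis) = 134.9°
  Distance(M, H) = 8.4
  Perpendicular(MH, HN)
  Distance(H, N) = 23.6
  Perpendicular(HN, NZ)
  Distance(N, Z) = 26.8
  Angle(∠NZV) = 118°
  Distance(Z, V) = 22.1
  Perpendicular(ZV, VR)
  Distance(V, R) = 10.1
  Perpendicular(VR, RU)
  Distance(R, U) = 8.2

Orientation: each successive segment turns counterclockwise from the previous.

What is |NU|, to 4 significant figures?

29.75

M is at the origin; MH runs at 134.9° with length 8.4, so H = (-5.929, 5.950). MH ⟂ HN, so HN runs at -135.1°; with |HN| = 23.6, N = (-22.65, -10.71). HN is perpendicular to NZ, so NZ runs at -45.10°; with |NZ| = 26.8, Z = (-3.729, -29.69). ∠NZV = 118.0° gives ZV at 16.90° from the x-axis; with |ZV| = 22.1, V = (17.42, -23.27). The perpendicularity gives VR at right angles to ZV, so VR runs at 106.9°; with |VR| = 10.1, R = (14.48, -13.60). The perpendicularity gives RU at right angles to VR, so RU runs at -163.1°; with |RU| = 8.2, U = (6.635, -15.99). Then |NU| = |U − N| = 29.75.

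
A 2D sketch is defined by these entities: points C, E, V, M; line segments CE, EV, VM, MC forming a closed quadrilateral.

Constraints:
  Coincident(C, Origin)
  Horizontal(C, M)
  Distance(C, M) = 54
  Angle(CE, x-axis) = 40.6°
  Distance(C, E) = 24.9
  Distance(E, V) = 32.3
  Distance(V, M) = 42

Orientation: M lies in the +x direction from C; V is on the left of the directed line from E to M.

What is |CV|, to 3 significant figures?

57.1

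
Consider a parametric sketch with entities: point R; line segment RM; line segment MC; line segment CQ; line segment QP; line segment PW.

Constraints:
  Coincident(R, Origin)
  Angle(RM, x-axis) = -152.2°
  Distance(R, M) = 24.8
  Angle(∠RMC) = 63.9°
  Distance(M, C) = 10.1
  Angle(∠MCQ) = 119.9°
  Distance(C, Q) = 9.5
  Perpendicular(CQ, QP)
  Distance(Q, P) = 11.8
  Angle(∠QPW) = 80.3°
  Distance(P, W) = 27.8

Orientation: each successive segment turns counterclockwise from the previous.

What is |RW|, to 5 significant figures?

37.756

R is at the origin; RM runs at -152.2° with length 24.8, so M = (-21.938, -11.566). ∠RMC = 63.9° gives MC at -36.100° from the x-axis; with |MC| = 10.1, C = (-13.777, -17.517). ∠MCQ = 119.9° gives CQ at 24.000° from the x-axis; with |CQ| = 9.5, Q = (-5.0982, -13.653). CQ ⟂ QP, so QP runs at 114.00°; with |QP| = 11.8, P = (-9.8977, -2.8734). ∠QPW = 80.3° gives PW at -146.30° from the x-axis; with |PW| = 27.8, W = (-33.026, -18.298). Then |RW| = |W − R| = 37.756.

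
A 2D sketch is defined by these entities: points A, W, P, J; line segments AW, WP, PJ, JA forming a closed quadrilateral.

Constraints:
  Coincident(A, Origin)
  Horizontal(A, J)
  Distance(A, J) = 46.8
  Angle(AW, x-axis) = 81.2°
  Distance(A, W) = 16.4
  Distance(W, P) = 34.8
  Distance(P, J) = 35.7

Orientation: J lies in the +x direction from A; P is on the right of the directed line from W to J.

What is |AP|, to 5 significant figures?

22.141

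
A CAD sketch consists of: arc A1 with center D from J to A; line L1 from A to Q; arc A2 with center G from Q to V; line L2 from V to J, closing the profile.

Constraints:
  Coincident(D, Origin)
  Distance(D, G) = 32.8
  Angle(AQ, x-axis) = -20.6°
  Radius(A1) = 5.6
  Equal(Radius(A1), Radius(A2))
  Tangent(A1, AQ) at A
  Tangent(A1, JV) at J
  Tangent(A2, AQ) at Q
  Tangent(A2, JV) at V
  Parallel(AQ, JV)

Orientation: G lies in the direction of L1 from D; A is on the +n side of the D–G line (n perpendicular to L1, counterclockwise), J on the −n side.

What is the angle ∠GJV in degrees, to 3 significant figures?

9.69°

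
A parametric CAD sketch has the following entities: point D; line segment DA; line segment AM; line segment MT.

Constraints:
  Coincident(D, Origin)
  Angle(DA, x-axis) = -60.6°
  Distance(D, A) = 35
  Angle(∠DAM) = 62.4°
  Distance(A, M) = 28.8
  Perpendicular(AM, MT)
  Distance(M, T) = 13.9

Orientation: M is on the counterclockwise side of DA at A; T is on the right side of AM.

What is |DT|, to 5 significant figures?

46.647

D is at the origin; DA runs at -60.6° with length 35.0, so A = 35.0·(cos -60.6°, sin -60.6°) = (17.182, -30.492). ∠DAM = 62.4°, so AM runs at -60.6° + (180° − 62.4°) = 57.000° from the x-axis; with |AM| = 28.8, M = A + 28.8·(cos 57.000°, sin 57.000°) = (32.867, -6.3388). AM is perpendicular to MT; with |MT| = 13.9 on the right of AM, T = M + 13.9·(0.83867, -0.54464) = (44.525, -13.909). Then |DT| = |T − D| = 46.647.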